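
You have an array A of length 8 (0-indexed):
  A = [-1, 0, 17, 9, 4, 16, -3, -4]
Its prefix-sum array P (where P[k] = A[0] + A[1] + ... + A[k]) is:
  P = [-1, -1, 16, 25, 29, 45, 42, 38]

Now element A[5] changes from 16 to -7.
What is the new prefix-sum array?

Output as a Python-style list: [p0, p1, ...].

Change: A[5] 16 -> -7, delta = -23
P[k] for k < 5: unchanged (A[5] not included)
P[k] for k >= 5: shift by delta = -23
  P[0] = -1 + 0 = -1
  P[1] = -1 + 0 = -1
  P[2] = 16 + 0 = 16
  P[3] = 25 + 0 = 25
  P[4] = 29 + 0 = 29
  P[5] = 45 + -23 = 22
  P[6] = 42 + -23 = 19
  P[7] = 38 + -23 = 15

Answer: [-1, -1, 16, 25, 29, 22, 19, 15]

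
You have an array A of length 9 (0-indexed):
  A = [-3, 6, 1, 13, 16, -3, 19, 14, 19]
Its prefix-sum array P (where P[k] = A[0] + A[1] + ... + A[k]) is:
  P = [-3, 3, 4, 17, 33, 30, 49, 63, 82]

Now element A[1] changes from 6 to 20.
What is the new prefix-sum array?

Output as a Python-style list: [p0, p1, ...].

Change: A[1] 6 -> 20, delta = 14
P[k] for k < 1: unchanged (A[1] not included)
P[k] for k >= 1: shift by delta = 14
  P[0] = -3 + 0 = -3
  P[1] = 3 + 14 = 17
  P[2] = 4 + 14 = 18
  P[3] = 17 + 14 = 31
  P[4] = 33 + 14 = 47
  P[5] = 30 + 14 = 44
  P[6] = 49 + 14 = 63
  P[7] = 63 + 14 = 77
  P[8] = 82 + 14 = 96

Answer: [-3, 17, 18, 31, 47, 44, 63, 77, 96]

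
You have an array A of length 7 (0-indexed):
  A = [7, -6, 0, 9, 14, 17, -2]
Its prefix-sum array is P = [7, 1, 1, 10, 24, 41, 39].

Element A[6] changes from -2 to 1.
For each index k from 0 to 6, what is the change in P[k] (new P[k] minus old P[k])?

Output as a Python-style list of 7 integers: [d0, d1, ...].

Element change: A[6] -2 -> 1, delta = 3
For k < 6: P[k] unchanged, delta_P[k] = 0
For k >= 6: P[k] shifts by exactly 3
Delta array: [0, 0, 0, 0, 0, 0, 3]

Answer: [0, 0, 0, 0, 0, 0, 3]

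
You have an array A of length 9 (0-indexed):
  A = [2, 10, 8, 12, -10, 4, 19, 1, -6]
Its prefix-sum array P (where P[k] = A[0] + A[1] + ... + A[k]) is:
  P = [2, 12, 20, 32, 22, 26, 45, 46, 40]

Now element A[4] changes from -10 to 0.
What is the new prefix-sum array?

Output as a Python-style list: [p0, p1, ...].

Answer: [2, 12, 20, 32, 32, 36, 55, 56, 50]

Derivation:
Change: A[4] -10 -> 0, delta = 10
P[k] for k < 4: unchanged (A[4] not included)
P[k] for k >= 4: shift by delta = 10
  P[0] = 2 + 0 = 2
  P[1] = 12 + 0 = 12
  P[2] = 20 + 0 = 20
  P[3] = 32 + 0 = 32
  P[4] = 22 + 10 = 32
  P[5] = 26 + 10 = 36
  P[6] = 45 + 10 = 55
  P[7] = 46 + 10 = 56
  P[8] = 40 + 10 = 50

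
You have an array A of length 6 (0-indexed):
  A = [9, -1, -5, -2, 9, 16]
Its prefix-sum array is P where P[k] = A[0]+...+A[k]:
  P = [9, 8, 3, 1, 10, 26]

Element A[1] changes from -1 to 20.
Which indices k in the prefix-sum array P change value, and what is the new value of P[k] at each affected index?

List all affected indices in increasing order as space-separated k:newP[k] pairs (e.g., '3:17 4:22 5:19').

P[k] = A[0] + ... + A[k]
P[k] includes A[1] iff k >= 1
Affected indices: 1, 2, ..., 5; delta = 21
  P[1]: 8 + 21 = 29
  P[2]: 3 + 21 = 24
  P[3]: 1 + 21 = 22
  P[4]: 10 + 21 = 31
  P[5]: 26 + 21 = 47

Answer: 1:29 2:24 3:22 4:31 5:47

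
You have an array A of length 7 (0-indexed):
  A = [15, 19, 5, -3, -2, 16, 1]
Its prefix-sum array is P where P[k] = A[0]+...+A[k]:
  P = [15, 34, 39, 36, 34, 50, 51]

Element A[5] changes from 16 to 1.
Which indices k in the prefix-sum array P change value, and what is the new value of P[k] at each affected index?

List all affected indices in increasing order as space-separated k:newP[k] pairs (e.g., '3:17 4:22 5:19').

P[k] = A[0] + ... + A[k]
P[k] includes A[5] iff k >= 5
Affected indices: 5, 6, ..., 6; delta = -15
  P[5]: 50 + -15 = 35
  P[6]: 51 + -15 = 36

Answer: 5:35 6:36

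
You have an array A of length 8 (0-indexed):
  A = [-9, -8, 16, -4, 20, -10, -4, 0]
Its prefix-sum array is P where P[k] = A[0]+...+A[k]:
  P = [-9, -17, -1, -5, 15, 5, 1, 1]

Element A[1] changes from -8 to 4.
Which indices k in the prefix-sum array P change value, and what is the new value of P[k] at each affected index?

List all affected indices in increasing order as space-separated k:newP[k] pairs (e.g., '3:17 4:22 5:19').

Answer: 1:-5 2:11 3:7 4:27 5:17 6:13 7:13

Derivation:
P[k] = A[0] + ... + A[k]
P[k] includes A[1] iff k >= 1
Affected indices: 1, 2, ..., 7; delta = 12
  P[1]: -17 + 12 = -5
  P[2]: -1 + 12 = 11
  P[3]: -5 + 12 = 7
  P[4]: 15 + 12 = 27
  P[5]: 5 + 12 = 17
  P[6]: 1 + 12 = 13
  P[7]: 1 + 12 = 13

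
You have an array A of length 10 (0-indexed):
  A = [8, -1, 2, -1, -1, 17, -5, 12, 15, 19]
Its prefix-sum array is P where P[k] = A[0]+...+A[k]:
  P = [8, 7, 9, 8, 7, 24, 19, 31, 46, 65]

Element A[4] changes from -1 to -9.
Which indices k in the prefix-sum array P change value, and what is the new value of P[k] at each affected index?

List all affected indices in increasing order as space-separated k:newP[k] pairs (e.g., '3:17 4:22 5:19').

Answer: 4:-1 5:16 6:11 7:23 8:38 9:57

Derivation:
P[k] = A[0] + ... + A[k]
P[k] includes A[4] iff k >= 4
Affected indices: 4, 5, ..., 9; delta = -8
  P[4]: 7 + -8 = -1
  P[5]: 24 + -8 = 16
  P[6]: 19 + -8 = 11
  P[7]: 31 + -8 = 23
  P[8]: 46 + -8 = 38
  P[9]: 65 + -8 = 57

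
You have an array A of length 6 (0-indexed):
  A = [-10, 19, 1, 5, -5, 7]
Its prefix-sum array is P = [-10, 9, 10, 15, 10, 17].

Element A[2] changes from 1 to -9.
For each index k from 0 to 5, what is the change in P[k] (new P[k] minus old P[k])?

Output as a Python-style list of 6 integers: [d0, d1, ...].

Element change: A[2] 1 -> -9, delta = -10
For k < 2: P[k] unchanged, delta_P[k] = 0
For k >= 2: P[k] shifts by exactly -10
Delta array: [0, 0, -10, -10, -10, -10]

Answer: [0, 0, -10, -10, -10, -10]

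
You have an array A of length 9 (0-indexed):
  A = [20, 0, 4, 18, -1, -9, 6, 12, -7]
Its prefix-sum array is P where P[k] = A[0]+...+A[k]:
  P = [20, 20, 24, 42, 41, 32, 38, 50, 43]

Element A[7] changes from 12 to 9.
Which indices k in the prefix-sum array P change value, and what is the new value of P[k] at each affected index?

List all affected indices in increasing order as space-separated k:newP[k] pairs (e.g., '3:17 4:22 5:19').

P[k] = A[0] + ... + A[k]
P[k] includes A[7] iff k >= 7
Affected indices: 7, 8, ..., 8; delta = -3
  P[7]: 50 + -3 = 47
  P[8]: 43 + -3 = 40

Answer: 7:47 8:40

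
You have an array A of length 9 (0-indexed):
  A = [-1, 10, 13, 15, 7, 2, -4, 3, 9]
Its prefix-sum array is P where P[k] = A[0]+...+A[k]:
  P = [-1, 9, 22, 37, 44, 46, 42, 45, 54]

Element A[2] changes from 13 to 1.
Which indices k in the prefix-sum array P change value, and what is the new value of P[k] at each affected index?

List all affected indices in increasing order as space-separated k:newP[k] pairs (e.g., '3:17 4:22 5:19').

Answer: 2:10 3:25 4:32 5:34 6:30 7:33 8:42

Derivation:
P[k] = A[0] + ... + A[k]
P[k] includes A[2] iff k >= 2
Affected indices: 2, 3, ..., 8; delta = -12
  P[2]: 22 + -12 = 10
  P[3]: 37 + -12 = 25
  P[4]: 44 + -12 = 32
  P[5]: 46 + -12 = 34
  P[6]: 42 + -12 = 30
  P[7]: 45 + -12 = 33
  P[8]: 54 + -12 = 42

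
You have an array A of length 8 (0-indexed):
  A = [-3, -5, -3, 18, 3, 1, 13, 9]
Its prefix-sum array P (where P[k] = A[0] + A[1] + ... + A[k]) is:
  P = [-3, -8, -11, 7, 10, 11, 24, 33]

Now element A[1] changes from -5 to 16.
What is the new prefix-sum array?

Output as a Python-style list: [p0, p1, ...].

Change: A[1] -5 -> 16, delta = 21
P[k] for k < 1: unchanged (A[1] not included)
P[k] for k >= 1: shift by delta = 21
  P[0] = -3 + 0 = -3
  P[1] = -8 + 21 = 13
  P[2] = -11 + 21 = 10
  P[3] = 7 + 21 = 28
  P[4] = 10 + 21 = 31
  P[5] = 11 + 21 = 32
  P[6] = 24 + 21 = 45
  P[7] = 33 + 21 = 54

Answer: [-3, 13, 10, 28, 31, 32, 45, 54]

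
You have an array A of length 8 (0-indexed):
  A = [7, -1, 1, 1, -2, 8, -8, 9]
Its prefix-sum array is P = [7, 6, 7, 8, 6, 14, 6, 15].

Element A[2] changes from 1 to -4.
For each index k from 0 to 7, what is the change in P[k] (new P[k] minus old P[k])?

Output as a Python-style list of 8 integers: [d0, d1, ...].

Answer: [0, 0, -5, -5, -5, -5, -5, -5]

Derivation:
Element change: A[2] 1 -> -4, delta = -5
For k < 2: P[k] unchanged, delta_P[k] = 0
For k >= 2: P[k] shifts by exactly -5
Delta array: [0, 0, -5, -5, -5, -5, -5, -5]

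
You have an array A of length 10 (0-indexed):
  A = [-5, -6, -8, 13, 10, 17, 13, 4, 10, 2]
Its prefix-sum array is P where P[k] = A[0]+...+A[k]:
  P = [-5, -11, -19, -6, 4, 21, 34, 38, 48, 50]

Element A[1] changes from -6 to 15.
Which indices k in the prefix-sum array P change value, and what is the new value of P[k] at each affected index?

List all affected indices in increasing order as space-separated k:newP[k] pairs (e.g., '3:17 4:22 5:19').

Answer: 1:10 2:2 3:15 4:25 5:42 6:55 7:59 8:69 9:71

Derivation:
P[k] = A[0] + ... + A[k]
P[k] includes A[1] iff k >= 1
Affected indices: 1, 2, ..., 9; delta = 21
  P[1]: -11 + 21 = 10
  P[2]: -19 + 21 = 2
  P[3]: -6 + 21 = 15
  P[4]: 4 + 21 = 25
  P[5]: 21 + 21 = 42
  P[6]: 34 + 21 = 55
  P[7]: 38 + 21 = 59
  P[8]: 48 + 21 = 69
  P[9]: 50 + 21 = 71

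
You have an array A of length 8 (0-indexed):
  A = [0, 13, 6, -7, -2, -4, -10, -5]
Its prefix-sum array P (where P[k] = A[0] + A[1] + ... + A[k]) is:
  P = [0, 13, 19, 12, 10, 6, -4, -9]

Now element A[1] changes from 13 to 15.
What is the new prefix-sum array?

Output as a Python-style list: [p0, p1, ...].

Change: A[1] 13 -> 15, delta = 2
P[k] for k < 1: unchanged (A[1] not included)
P[k] for k >= 1: shift by delta = 2
  P[0] = 0 + 0 = 0
  P[1] = 13 + 2 = 15
  P[2] = 19 + 2 = 21
  P[3] = 12 + 2 = 14
  P[4] = 10 + 2 = 12
  P[5] = 6 + 2 = 8
  P[6] = -4 + 2 = -2
  P[7] = -9 + 2 = -7

Answer: [0, 15, 21, 14, 12, 8, -2, -7]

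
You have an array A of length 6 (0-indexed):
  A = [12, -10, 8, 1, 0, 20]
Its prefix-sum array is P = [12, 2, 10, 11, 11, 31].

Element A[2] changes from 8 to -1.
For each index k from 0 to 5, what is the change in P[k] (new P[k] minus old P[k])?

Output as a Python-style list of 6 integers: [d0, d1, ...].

Element change: A[2] 8 -> -1, delta = -9
For k < 2: P[k] unchanged, delta_P[k] = 0
For k >= 2: P[k] shifts by exactly -9
Delta array: [0, 0, -9, -9, -9, -9]

Answer: [0, 0, -9, -9, -9, -9]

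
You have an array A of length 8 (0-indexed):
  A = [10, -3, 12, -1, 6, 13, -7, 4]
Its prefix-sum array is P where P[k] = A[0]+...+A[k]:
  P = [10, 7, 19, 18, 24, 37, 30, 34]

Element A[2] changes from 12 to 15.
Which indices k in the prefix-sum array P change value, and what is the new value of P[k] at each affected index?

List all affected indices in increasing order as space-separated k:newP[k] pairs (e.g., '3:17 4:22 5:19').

P[k] = A[0] + ... + A[k]
P[k] includes A[2] iff k >= 2
Affected indices: 2, 3, ..., 7; delta = 3
  P[2]: 19 + 3 = 22
  P[3]: 18 + 3 = 21
  P[4]: 24 + 3 = 27
  P[5]: 37 + 3 = 40
  P[6]: 30 + 3 = 33
  P[7]: 34 + 3 = 37

Answer: 2:22 3:21 4:27 5:40 6:33 7:37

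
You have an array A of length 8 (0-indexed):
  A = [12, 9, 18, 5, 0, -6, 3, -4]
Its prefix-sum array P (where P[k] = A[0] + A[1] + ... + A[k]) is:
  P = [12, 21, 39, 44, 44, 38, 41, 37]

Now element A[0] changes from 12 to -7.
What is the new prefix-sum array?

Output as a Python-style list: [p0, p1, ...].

Change: A[0] 12 -> -7, delta = -19
P[k] for k < 0: unchanged (A[0] not included)
P[k] for k >= 0: shift by delta = -19
  P[0] = 12 + -19 = -7
  P[1] = 21 + -19 = 2
  P[2] = 39 + -19 = 20
  P[3] = 44 + -19 = 25
  P[4] = 44 + -19 = 25
  P[5] = 38 + -19 = 19
  P[6] = 41 + -19 = 22
  P[7] = 37 + -19 = 18

Answer: [-7, 2, 20, 25, 25, 19, 22, 18]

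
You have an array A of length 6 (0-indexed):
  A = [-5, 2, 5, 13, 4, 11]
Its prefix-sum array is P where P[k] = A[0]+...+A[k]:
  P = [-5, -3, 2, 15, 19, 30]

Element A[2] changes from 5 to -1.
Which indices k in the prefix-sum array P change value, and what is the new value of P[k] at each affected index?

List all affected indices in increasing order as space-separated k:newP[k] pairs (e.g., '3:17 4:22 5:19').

P[k] = A[0] + ... + A[k]
P[k] includes A[2] iff k >= 2
Affected indices: 2, 3, ..., 5; delta = -6
  P[2]: 2 + -6 = -4
  P[3]: 15 + -6 = 9
  P[4]: 19 + -6 = 13
  P[5]: 30 + -6 = 24

Answer: 2:-4 3:9 4:13 5:24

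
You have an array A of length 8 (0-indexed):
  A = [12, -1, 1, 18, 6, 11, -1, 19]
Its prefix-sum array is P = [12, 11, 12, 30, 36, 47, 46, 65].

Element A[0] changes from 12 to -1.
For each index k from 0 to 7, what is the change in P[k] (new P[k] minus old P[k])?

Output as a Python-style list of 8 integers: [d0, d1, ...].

Answer: [-13, -13, -13, -13, -13, -13, -13, -13]

Derivation:
Element change: A[0] 12 -> -1, delta = -13
For k < 0: P[k] unchanged, delta_P[k] = 0
For k >= 0: P[k] shifts by exactly -13
Delta array: [-13, -13, -13, -13, -13, -13, -13, -13]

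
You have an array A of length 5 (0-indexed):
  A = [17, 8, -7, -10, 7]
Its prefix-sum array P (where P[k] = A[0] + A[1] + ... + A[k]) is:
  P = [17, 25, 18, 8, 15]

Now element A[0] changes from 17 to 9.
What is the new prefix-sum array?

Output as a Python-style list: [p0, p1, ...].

Change: A[0] 17 -> 9, delta = -8
P[k] for k < 0: unchanged (A[0] not included)
P[k] for k >= 0: shift by delta = -8
  P[0] = 17 + -8 = 9
  P[1] = 25 + -8 = 17
  P[2] = 18 + -8 = 10
  P[3] = 8 + -8 = 0
  P[4] = 15 + -8 = 7

Answer: [9, 17, 10, 0, 7]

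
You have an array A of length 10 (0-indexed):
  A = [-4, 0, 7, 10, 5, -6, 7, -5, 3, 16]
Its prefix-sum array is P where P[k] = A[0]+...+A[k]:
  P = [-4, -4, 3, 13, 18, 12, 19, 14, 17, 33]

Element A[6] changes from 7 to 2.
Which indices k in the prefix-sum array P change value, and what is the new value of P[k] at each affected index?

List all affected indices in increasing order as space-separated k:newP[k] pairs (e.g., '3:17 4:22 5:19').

P[k] = A[0] + ... + A[k]
P[k] includes A[6] iff k >= 6
Affected indices: 6, 7, ..., 9; delta = -5
  P[6]: 19 + -5 = 14
  P[7]: 14 + -5 = 9
  P[8]: 17 + -5 = 12
  P[9]: 33 + -5 = 28

Answer: 6:14 7:9 8:12 9:28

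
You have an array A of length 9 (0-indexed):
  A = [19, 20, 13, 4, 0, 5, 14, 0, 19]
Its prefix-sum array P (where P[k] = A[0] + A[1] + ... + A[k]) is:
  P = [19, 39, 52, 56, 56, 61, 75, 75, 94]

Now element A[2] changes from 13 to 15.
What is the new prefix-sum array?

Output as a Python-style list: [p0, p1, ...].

Answer: [19, 39, 54, 58, 58, 63, 77, 77, 96]

Derivation:
Change: A[2] 13 -> 15, delta = 2
P[k] for k < 2: unchanged (A[2] not included)
P[k] for k >= 2: shift by delta = 2
  P[0] = 19 + 0 = 19
  P[1] = 39 + 0 = 39
  P[2] = 52 + 2 = 54
  P[3] = 56 + 2 = 58
  P[4] = 56 + 2 = 58
  P[5] = 61 + 2 = 63
  P[6] = 75 + 2 = 77
  P[7] = 75 + 2 = 77
  P[8] = 94 + 2 = 96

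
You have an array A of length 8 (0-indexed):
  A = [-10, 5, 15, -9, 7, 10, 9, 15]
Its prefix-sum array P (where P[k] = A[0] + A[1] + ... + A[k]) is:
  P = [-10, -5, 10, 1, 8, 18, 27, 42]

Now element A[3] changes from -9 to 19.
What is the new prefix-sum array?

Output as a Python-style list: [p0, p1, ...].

Answer: [-10, -5, 10, 29, 36, 46, 55, 70]

Derivation:
Change: A[3] -9 -> 19, delta = 28
P[k] for k < 3: unchanged (A[3] not included)
P[k] for k >= 3: shift by delta = 28
  P[0] = -10 + 0 = -10
  P[1] = -5 + 0 = -5
  P[2] = 10 + 0 = 10
  P[3] = 1 + 28 = 29
  P[4] = 8 + 28 = 36
  P[5] = 18 + 28 = 46
  P[6] = 27 + 28 = 55
  P[7] = 42 + 28 = 70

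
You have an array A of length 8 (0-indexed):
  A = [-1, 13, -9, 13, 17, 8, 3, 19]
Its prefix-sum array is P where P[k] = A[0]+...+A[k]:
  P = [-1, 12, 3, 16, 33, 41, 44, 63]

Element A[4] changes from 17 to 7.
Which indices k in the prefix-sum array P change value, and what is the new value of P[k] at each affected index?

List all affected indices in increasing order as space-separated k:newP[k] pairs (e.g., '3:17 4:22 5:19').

Answer: 4:23 5:31 6:34 7:53

Derivation:
P[k] = A[0] + ... + A[k]
P[k] includes A[4] iff k >= 4
Affected indices: 4, 5, ..., 7; delta = -10
  P[4]: 33 + -10 = 23
  P[5]: 41 + -10 = 31
  P[6]: 44 + -10 = 34
  P[7]: 63 + -10 = 53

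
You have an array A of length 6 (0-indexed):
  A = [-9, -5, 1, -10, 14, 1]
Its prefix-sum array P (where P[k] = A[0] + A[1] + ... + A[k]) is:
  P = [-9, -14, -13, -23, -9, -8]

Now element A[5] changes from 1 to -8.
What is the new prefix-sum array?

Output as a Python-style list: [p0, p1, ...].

Change: A[5] 1 -> -8, delta = -9
P[k] for k < 5: unchanged (A[5] not included)
P[k] for k >= 5: shift by delta = -9
  P[0] = -9 + 0 = -9
  P[1] = -14 + 0 = -14
  P[2] = -13 + 0 = -13
  P[3] = -23 + 0 = -23
  P[4] = -9 + 0 = -9
  P[5] = -8 + -9 = -17

Answer: [-9, -14, -13, -23, -9, -17]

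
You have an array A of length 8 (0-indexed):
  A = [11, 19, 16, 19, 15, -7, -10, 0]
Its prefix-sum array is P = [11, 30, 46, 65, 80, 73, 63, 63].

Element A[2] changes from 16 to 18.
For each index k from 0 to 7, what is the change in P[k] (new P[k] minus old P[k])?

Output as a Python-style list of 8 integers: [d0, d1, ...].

Element change: A[2] 16 -> 18, delta = 2
For k < 2: P[k] unchanged, delta_P[k] = 0
For k >= 2: P[k] shifts by exactly 2
Delta array: [0, 0, 2, 2, 2, 2, 2, 2]

Answer: [0, 0, 2, 2, 2, 2, 2, 2]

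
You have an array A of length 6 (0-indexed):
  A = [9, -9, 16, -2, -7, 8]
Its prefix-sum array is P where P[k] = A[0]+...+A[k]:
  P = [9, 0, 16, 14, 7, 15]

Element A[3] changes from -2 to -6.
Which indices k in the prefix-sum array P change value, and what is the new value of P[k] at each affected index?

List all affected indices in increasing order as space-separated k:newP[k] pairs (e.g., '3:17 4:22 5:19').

P[k] = A[0] + ... + A[k]
P[k] includes A[3] iff k >= 3
Affected indices: 3, 4, ..., 5; delta = -4
  P[3]: 14 + -4 = 10
  P[4]: 7 + -4 = 3
  P[5]: 15 + -4 = 11

Answer: 3:10 4:3 5:11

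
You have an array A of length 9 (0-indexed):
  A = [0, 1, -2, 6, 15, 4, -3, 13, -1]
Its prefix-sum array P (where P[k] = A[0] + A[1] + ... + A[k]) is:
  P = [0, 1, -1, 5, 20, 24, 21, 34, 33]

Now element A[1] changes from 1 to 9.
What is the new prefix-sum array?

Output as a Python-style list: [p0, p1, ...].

Change: A[1] 1 -> 9, delta = 8
P[k] for k < 1: unchanged (A[1] not included)
P[k] for k >= 1: shift by delta = 8
  P[0] = 0 + 0 = 0
  P[1] = 1 + 8 = 9
  P[2] = -1 + 8 = 7
  P[3] = 5 + 8 = 13
  P[4] = 20 + 8 = 28
  P[5] = 24 + 8 = 32
  P[6] = 21 + 8 = 29
  P[7] = 34 + 8 = 42
  P[8] = 33 + 8 = 41

Answer: [0, 9, 7, 13, 28, 32, 29, 42, 41]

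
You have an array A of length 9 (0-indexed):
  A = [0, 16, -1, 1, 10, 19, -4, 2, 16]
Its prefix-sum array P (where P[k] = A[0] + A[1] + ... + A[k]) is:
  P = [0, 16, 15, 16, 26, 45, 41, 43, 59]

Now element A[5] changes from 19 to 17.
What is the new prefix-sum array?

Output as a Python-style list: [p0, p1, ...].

Change: A[5] 19 -> 17, delta = -2
P[k] for k < 5: unchanged (A[5] not included)
P[k] for k >= 5: shift by delta = -2
  P[0] = 0 + 0 = 0
  P[1] = 16 + 0 = 16
  P[2] = 15 + 0 = 15
  P[3] = 16 + 0 = 16
  P[4] = 26 + 0 = 26
  P[5] = 45 + -2 = 43
  P[6] = 41 + -2 = 39
  P[7] = 43 + -2 = 41
  P[8] = 59 + -2 = 57

Answer: [0, 16, 15, 16, 26, 43, 39, 41, 57]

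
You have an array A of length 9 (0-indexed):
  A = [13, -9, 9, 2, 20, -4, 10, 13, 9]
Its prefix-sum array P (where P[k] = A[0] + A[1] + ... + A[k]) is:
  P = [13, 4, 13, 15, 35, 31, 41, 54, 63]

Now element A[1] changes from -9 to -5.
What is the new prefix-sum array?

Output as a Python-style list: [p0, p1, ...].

Answer: [13, 8, 17, 19, 39, 35, 45, 58, 67]

Derivation:
Change: A[1] -9 -> -5, delta = 4
P[k] for k < 1: unchanged (A[1] not included)
P[k] for k >= 1: shift by delta = 4
  P[0] = 13 + 0 = 13
  P[1] = 4 + 4 = 8
  P[2] = 13 + 4 = 17
  P[3] = 15 + 4 = 19
  P[4] = 35 + 4 = 39
  P[5] = 31 + 4 = 35
  P[6] = 41 + 4 = 45
  P[7] = 54 + 4 = 58
  P[8] = 63 + 4 = 67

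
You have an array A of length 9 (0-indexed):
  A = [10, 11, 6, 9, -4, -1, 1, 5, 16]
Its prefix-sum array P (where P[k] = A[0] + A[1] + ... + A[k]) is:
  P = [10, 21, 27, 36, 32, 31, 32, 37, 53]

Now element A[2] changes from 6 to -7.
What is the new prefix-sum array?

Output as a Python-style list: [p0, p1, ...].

Answer: [10, 21, 14, 23, 19, 18, 19, 24, 40]

Derivation:
Change: A[2] 6 -> -7, delta = -13
P[k] for k < 2: unchanged (A[2] not included)
P[k] for k >= 2: shift by delta = -13
  P[0] = 10 + 0 = 10
  P[1] = 21 + 0 = 21
  P[2] = 27 + -13 = 14
  P[3] = 36 + -13 = 23
  P[4] = 32 + -13 = 19
  P[5] = 31 + -13 = 18
  P[6] = 32 + -13 = 19
  P[7] = 37 + -13 = 24
  P[8] = 53 + -13 = 40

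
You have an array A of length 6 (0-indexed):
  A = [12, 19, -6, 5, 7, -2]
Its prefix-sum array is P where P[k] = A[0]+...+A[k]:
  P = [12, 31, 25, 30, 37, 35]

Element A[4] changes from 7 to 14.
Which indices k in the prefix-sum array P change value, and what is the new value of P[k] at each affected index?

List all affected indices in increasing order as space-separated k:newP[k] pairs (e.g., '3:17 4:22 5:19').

Answer: 4:44 5:42

Derivation:
P[k] = A[0] + ... + A[k]
P[k] includes A[4] iff k >= 4
Affected indices: 4, 5, ..., 5; delta = 7
  P[4]: 37 + 7 = 44
  P[5]: 35 + 7 = 42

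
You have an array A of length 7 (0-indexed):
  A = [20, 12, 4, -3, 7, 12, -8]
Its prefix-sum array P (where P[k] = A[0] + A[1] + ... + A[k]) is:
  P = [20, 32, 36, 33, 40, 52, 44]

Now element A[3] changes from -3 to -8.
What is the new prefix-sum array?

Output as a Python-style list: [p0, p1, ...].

Change: A[3] -3 -> -8, delta = -5
P[k] for k < 3: unchanged (A[3] not included)
P[k] for k >= 3: shift by delta = -5
  P[0] = 20 + 0 = 20
  P[1] = 32 + 0 = 32
  P[2] = 36 + 0 = 36
  P[3] = 33 + -5 = 28
  P[4] = 40 + -5 = 35
  P[5] = 52 + -5 = 47
  P[6] = 44 + -5 = 39

Answer: [20, 32, 36, 28, 35, 47, 39]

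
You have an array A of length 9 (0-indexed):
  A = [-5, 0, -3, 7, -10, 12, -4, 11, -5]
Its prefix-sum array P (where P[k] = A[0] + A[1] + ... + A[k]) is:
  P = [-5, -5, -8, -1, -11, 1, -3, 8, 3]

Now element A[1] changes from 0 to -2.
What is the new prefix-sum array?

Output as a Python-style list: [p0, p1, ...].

Change: A[1] 0 -> -2, delta = -2
P[k] for k < 1: unchanged (A[1] not included)
P[k] for k >= 1: shift by delta = -2
  P[0] = -5 + 0 = -5
  P[1] = -5 + -2 = -7
  P[2] = -8 + -2 = -10
  P[3] = -1 + -2 = -3
  P[4] = -11 + -2 = -13
  P[5] = 1 + -2 = -1
  P[6] = -3 + -2 = -5
  P[7] = 8 + -2 = 6
  P[8] = 3 + -2 = 1

Answer: [-5, -7, -10, -3, -13, -1, -5, 6, 1]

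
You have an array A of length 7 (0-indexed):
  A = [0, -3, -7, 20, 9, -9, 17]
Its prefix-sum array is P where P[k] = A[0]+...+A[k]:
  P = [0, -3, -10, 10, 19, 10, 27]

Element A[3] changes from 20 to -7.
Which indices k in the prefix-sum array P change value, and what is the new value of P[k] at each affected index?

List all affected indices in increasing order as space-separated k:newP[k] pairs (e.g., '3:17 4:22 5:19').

Answer: 3:-17 4:-8 5:-17 6:0

Derivation:
P[k] = A[0] + ... + A[k]
P[k] includes A[3] iff k >= 3
Affected indices: 3, 4, ..., 6; delta = -27
  P[3]: 10 + -27 = -17
  P[4]: 19 + -27 = -8
  P[5]: 10 + -27 = -17
  P[6]: 27 + -27 = 0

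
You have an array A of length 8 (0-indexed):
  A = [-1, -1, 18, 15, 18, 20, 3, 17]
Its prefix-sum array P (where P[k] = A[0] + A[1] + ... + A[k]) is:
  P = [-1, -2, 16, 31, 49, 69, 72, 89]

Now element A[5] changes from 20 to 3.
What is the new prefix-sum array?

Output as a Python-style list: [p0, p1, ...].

Answer: [-1, -2, 16, 31, 49, 52, 55, 72]

Derivation:
Change: A[5] 20 -> 3, delta = -17
P[k] for k < 5: unchanged (A[5] not included)
P[k] for k >= 5: shift by delta = -17
  P[0] = -1 + 0 = -1
  P[1] = -2 + 0 = -2
  P[2] = 16 + 0 = 16
  P[3] = 31 + 0 = 31
  P[4] = 49 + 0 = 49
  P[5] = 69 + -17 = 52
  P[6] = 72 + -17 = 55
  P[7] = 89 + -17 = 72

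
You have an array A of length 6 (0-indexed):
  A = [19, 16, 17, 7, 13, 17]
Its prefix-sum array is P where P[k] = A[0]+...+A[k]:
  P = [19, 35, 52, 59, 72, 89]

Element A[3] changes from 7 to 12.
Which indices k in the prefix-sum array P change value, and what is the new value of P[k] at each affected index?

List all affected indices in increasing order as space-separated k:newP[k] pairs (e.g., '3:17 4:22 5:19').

Answer: 3:64 4:77 5:94

Derivation:
P[k] = A[0] + ... + A[k]
P[k] includes A[3] iff k >= 3
Affected indices: 3, 4, ..., 5; delta = 5
  P[3]: 59 + 5 = 64
  P[4]: 72 + 5 = 77
  P[5]: 89 + 5 = 94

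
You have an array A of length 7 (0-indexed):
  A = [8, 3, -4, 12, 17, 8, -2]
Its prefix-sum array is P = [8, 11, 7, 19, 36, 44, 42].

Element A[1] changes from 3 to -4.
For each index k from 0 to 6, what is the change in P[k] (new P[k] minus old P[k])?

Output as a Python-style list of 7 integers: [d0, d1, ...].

Element change: A[1] 3 -> -4, delta = -7
For k < 1: P[k] unchanged, delta_P[k] = 0
For k >= 1: P[k] shifts by exactly -7
Delta array: [0, -7, -7, -7, -7, -7, -7]

Answer: [0, -7, -7, -7, -7, -7, -7]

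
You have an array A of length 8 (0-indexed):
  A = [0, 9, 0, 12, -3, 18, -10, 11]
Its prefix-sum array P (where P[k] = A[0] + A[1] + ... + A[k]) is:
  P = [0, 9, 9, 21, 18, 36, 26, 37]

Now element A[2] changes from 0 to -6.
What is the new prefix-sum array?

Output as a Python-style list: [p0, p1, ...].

Answer: [0, 9, 3, 15, 12, 30, 20, 31]

Derivation:
Change: A[2] 0 -> -6, delta = -6
P[k] for k < 2: unchanged (A[2] not included)
P[k] for k >= 2: shift by delta = -6
  P[0] = 0 + 0 = 0
  P[1] = 9 + 0 = 9
  P[2] = 9 + -6 = 3
  P[3] = 21 + -6 = 15
  P[4] = 18 + -6 = 12
  P[5] = 36 + -6 = 30
  P[6] = 26 + -6 = 20
  P[7] = 37 + -6 = 31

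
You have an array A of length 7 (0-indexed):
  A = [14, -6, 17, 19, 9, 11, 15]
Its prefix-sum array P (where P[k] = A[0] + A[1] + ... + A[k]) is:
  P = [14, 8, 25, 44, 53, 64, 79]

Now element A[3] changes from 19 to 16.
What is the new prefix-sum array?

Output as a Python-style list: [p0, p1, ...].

Change: A[3] 19 -> 16, delta = -3
P[k] for k < 3: unchanged (A[3] not included)
P[k] for k >= 3: shift by delta = -3
  P[0] = 14 + 0 = 14
  P[1] = 8 + 0 = 8
  P[2] = 25 + 0 = 25
  P[3] = 44 + -3 = 41
  P[4] = 53 + -3 = 50
  P[5] = 64 + -3 = 61
  P[6] = 79 + -3 = 76

Answer: [14, 8, 25, 41, 50, 61, 76]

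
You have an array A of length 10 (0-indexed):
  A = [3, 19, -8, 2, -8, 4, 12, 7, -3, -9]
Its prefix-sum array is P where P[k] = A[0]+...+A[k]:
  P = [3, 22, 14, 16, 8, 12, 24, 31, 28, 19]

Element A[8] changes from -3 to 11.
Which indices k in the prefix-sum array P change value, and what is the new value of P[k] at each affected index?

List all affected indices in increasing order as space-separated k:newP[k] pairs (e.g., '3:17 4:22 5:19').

Answer: 8:42 9:33

Derivation:
P[k] = A[0] + ... + A[k]
P[k] includes A[8] iff k >= 8
Affected indices: 8, 9, ..., 9; delta = 14
  P[8]: 28 + 14 = 42
  P[9]: 19 + 14 = 33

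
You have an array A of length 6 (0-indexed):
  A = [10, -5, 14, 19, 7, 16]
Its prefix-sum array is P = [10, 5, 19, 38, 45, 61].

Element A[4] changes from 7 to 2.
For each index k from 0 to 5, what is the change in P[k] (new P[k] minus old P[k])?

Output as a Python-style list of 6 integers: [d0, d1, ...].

Answer: [0, 0, 0, 0, -5, -5]

Derivation:
Element change: A[4] 7 -> 2, delta = -5
For k < 4: P[k] unchanged, delta_P[k] = 0
For k >= 4: P[k] shifts by exactly -5
Delta array: [0, 0, 0, 0, -5, -5]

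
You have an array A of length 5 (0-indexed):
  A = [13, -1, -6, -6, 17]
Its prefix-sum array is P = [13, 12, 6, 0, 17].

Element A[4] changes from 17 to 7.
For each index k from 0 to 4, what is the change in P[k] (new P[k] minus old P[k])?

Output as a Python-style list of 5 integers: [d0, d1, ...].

Answer: [0, 0, 0, 0, -10]

Derivation:
Element change: A[4] 17 -> 7, delta = -10
For k < 4: P[k] unchanged, delta_P[k] = 0
For k >= 4: P[k] shifts by exactly -10
Delta array: [0, 0, 0, 0, -10]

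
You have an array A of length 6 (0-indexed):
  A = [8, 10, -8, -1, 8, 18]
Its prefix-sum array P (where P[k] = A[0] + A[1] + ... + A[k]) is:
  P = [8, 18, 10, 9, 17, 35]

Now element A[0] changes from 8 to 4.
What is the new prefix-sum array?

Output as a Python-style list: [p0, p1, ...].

Answer: [4, 14, 6, 5, 13, 31]

Derivation:
Change: A[0] 8 -> 4, delta = -4
P[k] for k < 0: unchanged (A[0] not included)
P[k] for k >= 0: shift by delta = -4
  P[0] = 8 + -4 = 4
  P[1] = 18 + -4 = 14
  P[2] = 10 + -4 = 6
  P[3] = 9 + -4 = 5
  P[4] = 17 + -4 = 13
  P[5] = 35 + -4 = 31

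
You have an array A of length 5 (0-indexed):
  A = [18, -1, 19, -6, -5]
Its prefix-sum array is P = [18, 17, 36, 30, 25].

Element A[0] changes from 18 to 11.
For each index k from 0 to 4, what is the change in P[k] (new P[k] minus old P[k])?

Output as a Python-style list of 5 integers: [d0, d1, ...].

Answer: [-7, -7, -7, -7, -7]

Derivation:
Element change: A[0] 18 -> 11, delta = -7
For k < 0: P[k] unchanged, delta_P[k] = 0
For k >= 0: P[k] shifts by exactly -7
Delta array: [-7, -7, -7, -7, -7]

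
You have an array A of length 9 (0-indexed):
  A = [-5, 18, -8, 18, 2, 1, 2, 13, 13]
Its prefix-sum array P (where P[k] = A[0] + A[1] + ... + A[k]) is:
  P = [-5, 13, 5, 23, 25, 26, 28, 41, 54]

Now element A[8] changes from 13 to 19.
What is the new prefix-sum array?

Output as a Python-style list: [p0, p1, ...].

Change: A[8] 13 -> 19, delta = 6
P[k] for k < 8: unchanged (A[8] not included)
P[k] for k >= 8: shift by delta = 6
  P[0] = -5 + 0 = -5
  P[1] = 13 + 0 = 13
  P[2] = 5 + 0 = 5
  P[3] = 23 + 0 = 23
  P[4] = 25 + 0 = 25
  P[5] = 26 + 0 = 26
  P[6] = 28 + 0 = 28
  P[7] = 41 + 0 = 41
  P[8] = 54 + 6 = 60

Answer: [-5, 13, 5, 23, 25, 26, 28, 41, 60]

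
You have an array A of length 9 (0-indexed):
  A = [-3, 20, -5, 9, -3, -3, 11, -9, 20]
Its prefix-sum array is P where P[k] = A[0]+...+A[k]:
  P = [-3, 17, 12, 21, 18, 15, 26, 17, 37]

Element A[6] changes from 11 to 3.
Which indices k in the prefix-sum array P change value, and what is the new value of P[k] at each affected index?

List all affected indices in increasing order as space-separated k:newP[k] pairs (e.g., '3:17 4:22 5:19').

P[k] = A[0] + ... + A[k]
P[k] includes A[6] iff k >= 6
Affected indices: 6, 7, ..., 8; delta = -8
  P[6]: 26 + -8 = 18
  P[7]: 17 + -8 = 9
  P[8]: 37 + -8 = 29

Answer: 6:18 7:9 8:29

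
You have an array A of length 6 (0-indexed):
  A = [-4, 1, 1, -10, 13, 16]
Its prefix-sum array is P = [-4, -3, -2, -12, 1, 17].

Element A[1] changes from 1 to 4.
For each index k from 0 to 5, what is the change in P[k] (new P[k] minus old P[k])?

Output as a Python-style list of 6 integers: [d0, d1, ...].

Answer: [0, 3, 3, 3, 3, 3]

Derivation:
Element change: A[1] 1 -> 4, delta = 3
For k < 1: P[k] unchanged, delta_P[k] = 0
For k >= 1: P[k] shifts by exactly 3
Delta array: [0, 3, 3, 3, 3, 3]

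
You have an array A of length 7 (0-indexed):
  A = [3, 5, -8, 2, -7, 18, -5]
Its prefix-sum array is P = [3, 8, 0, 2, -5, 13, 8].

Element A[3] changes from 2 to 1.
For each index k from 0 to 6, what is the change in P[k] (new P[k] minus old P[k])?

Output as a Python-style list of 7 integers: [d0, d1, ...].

Answer: [0, 0, 0, -1, -1, -1, -1]

Derivation:
Element change: A[3] 2 -> 1, delta = -1
For k < 3: P[k] unchanged, delta_P[k] = 0
For k >= 3: P[k] shifts by exactly -1
Delta array: [0, 0, 0, -1, -1, -1, -1]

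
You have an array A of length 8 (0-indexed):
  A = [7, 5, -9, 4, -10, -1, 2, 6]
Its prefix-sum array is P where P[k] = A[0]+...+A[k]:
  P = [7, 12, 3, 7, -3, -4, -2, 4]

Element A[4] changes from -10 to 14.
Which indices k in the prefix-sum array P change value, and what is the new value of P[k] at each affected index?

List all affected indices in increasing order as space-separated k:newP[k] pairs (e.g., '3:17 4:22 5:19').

P[k] = A[0] + ... + A[k]
P[k] includes A[4] iff k >= 4
Affected indices: 4, 5, ..., 7; delta = 24
  P[4]: -3 + 24 = 21
  P[5]: -4 + 24 = 20
  P[6]: -2 + 24 = 22
  P[7]: 4 + 24 = 28

Answer: 4:21 5:20 6:22 7:28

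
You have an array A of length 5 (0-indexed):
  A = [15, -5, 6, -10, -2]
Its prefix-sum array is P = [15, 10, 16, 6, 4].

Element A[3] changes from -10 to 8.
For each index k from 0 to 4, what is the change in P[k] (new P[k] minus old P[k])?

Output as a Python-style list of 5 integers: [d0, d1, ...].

Element change: A[3] -10 -> 8, delta = 18
For k < 3: P[k] unchanged, delta_P[k] = 0
For k >= 3: P[k] shifts by exactly 18
Delta array: [0, 0, 0, 18, 18]

Answer: [0, 0, 0, 18, 18]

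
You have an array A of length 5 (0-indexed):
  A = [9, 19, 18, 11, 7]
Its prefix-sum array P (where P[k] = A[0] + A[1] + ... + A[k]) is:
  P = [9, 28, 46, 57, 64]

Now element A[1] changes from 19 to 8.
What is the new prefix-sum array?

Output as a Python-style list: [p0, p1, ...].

Answer: [9, 17, 35, 46, 53]

Derivation:
Change: A[1] 19 -> 8, delta = -11
P[k] for k < 1: unchanged (A[1] not included)
P[k] for k >= 1: shift by delta = -11
  P[0] = 9 + 0 = 9
  P[1] = 28 + -11 = 17
  P[2] = 46 + -11 = 35
  P[3] = 57 + -11 = 46
  P[4] = 64 + -11 = 53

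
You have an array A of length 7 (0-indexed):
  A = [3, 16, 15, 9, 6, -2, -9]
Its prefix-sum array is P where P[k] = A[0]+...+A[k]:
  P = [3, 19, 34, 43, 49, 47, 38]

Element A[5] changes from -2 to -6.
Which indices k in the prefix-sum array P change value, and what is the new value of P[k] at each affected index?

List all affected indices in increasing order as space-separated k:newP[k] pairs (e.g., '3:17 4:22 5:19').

P[k] = A[0] + ... + A[k]
P[k] includes A[5] iff k >= 5
Affected indices: 5, 6, ..., 6; delta = -4
  P[5]: 47 + -4 = 43
  P[6]: 38 + -4 = 34

Answer: 5:43 6:34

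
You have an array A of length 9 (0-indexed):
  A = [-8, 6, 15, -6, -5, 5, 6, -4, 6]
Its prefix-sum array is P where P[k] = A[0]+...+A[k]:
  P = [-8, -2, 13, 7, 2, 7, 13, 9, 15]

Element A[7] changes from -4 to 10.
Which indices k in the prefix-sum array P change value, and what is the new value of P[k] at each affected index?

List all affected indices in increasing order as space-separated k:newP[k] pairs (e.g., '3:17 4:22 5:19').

Answer: 7:23 8:29

Derivation:
P[k] = A[0] + ... + A[k]
P[k] includes A[7] iff k >= 7
Affected indices: 7, 8, ..., 8; delta = 14
  P[7]: 9 + 14 = 23
  P[8]: 15 + 14 = 29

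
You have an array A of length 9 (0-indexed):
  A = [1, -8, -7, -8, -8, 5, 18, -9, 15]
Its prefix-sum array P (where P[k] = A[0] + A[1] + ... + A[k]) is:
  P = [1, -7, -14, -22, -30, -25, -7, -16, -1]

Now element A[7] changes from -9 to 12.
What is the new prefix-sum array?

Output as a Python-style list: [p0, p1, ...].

Change: A[7] -9 -> 12, delta = 21
P[k] for k < 7: unchanged (A[7] not included)
P[k] for k >= 7: shift by delta = 21
  P[0] = 1 + 0 = 1
  P[1] = -7 + 0 = -7
  P[2] = -14 + 0 = -14
  P[3] = -22 + 0 = -22
  P[4] = -30 + 0 = -30
  P[5] = -25 + 0 = -25
  P[6] = -7 + 0 = -7
  P[7] = -16 + 21 = 5
  P[8] = -1 + 21 = 20

Answer: [1, -7, -14, -22, -30, -25, -7, 5, 20]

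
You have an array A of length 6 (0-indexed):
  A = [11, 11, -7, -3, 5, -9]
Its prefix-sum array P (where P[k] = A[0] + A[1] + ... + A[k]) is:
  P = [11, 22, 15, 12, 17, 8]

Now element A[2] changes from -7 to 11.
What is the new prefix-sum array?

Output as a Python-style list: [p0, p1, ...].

Change: A[2] -7 -> 11, delta = 18
P[k] for k < 2: unchanged (A[2] not included)
P[k] for k >= 2: shift by delta = 18
  P[0] = 11 + 0 = 11
  P[1] = 22 + 0 = 22
  P[2] = 15 + 18 = 33
  P[3] = 12 + 18 = 30
  P[4] = 17 + 18 = 35
  P[5] = 8 + 18 = 26

Answer: [11, 22, 33, 30, 35, 26]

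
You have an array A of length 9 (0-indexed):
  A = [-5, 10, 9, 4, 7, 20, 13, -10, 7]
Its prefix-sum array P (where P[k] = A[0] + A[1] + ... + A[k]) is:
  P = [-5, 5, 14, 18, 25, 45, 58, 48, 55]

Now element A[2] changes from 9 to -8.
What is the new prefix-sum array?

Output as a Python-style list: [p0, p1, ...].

Change: A[2] 9 -> -8, delta = -17
P[k] for k < 2: unchanged (A[2] not included)
P[k] for k >= 2: shift by delta = -17
  P[0] = -5 + 0 = -5
  P[1] = 5 + 0 = 5
  P[2] = 14 + -17 = -3
  P[3] = 18 + -17 = 1
  P[4] = 25 + -17 = 8
  P[5] = 45 + -17 = 28
  P[6] = 58 + -17 = 41
  P[7] = 48 + -17 = 31
  P[8] = 55 + -17 = 38

Answer: [-5, 5, -3, 1, 8, 28, 41, 31, 38]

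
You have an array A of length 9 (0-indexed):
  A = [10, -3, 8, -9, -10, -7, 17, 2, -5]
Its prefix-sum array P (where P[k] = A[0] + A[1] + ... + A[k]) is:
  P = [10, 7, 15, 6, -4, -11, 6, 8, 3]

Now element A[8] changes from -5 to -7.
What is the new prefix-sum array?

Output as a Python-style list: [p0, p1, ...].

Answer: [10, 7, 15, 6, -4, -11, 6, 8, 1]

Derivation:
Change: A[8] -5 -> -7, delta = -2
P[k] for k < 8: unchanged (A[8] not included)
P[k] for k >= 8: shift by delta = -2
  P[0] = 10 + 0 = 10
  P[1] = 7 + 0 = 7
  P[2] = 15 + 0 = 15
  P[3] = 6 + 0 = 6
  P[4] = -4 + 0 = -4
  P[5] = -11 + 0 = -11
  P[6] = 6 + 0 = 6
  P[7] = 8 + 0 = 8
  P[8] = 3 + -2 = 1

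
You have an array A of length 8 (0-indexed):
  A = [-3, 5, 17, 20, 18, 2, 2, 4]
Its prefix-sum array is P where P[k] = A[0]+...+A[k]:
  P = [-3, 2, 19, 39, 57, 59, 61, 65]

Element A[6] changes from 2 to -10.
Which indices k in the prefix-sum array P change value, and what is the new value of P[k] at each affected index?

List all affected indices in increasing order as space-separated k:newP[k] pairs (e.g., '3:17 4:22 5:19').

P[k] = A[0] + ... + A[k]
P[k] includes A[6] iff k >= 6
Affected indices: 6, 7, ..., 7; delta = -12
  P[6]: 61 + -12 = 49
  P[7]: 65 + -12 = 53

Answer: 6:49 7:53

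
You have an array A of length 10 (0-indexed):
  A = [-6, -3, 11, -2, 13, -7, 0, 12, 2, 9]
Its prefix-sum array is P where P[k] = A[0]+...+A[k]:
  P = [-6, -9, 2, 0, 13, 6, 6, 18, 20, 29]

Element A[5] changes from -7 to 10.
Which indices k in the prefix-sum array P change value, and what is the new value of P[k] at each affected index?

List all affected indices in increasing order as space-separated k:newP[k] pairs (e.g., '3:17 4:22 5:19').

Answer: 5:23 6:23 7:35 8:37 9:46

Derivation:
P[k] = A[0] + ... + A[k]
P[k] includes A[5] iff k >= 5
Affected indices: 5, 6, ..., 9; delta = 17
  P[5]: 6 + 17 = 23
  P[6]: 6 + 17 = 23
  P[7]: 18 + 17 = 35
  P[8]: 20 + 17 = 37
  P[9]: 29 + 17 = 46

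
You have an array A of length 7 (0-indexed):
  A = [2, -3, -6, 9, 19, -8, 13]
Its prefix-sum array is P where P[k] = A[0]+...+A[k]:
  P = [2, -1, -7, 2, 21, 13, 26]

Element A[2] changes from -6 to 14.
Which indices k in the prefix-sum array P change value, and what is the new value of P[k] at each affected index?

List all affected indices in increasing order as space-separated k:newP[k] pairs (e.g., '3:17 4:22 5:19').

P[k] = A[0] + ... + A[k]
P[k] includes A[2] iff k >= 2
Affected indices: 2, 3, ..., 6; delta = 20
  P[2]: -7 + 20 = 13
  P[3]: 2 + 20 = 22
  P[4]: 21 + 20 = 41
  P[5]: 13 + 20 = 33
  P[6]: 26 + 20 = 46

Answer: 2:13 3:22 4:41 5:33 6:46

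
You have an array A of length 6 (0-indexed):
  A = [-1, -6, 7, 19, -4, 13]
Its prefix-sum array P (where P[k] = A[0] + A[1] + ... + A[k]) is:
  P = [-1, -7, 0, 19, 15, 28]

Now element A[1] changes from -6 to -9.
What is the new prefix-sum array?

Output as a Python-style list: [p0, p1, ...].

Answer: [-1, -10, -3, 16, 12, 25]

Derivation:
Change: A[1] -6 -> -9, delta = -3
P[k] for k < 1: unchanged (A[1] not included)
P[k] for k >= 1: shift by delta = -3
  P[0] = -1 + 0 = -1
  P[1] = -7 + -3 = -10
  P[2] = 0 + -3 = -3
  P[3] = 19 + -3 = 16
  P[4] = 15 + -3 = 12
  P[5] = 28 + -3 = 25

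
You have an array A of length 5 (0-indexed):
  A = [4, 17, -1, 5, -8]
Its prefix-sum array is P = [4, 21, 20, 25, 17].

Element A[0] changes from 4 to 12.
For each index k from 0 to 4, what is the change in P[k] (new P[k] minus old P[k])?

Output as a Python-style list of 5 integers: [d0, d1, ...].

Answer: [8, 8, 8, 8, 8]

Derivation:
Element change: A[0] 4 -> 12, delta = 8
For k < 0: P[k] unchanged, delta_P[k] = 0
For k >= 0: P[k] shifts by exactly 8
Delta array: [8, 8, 8, 8, 8]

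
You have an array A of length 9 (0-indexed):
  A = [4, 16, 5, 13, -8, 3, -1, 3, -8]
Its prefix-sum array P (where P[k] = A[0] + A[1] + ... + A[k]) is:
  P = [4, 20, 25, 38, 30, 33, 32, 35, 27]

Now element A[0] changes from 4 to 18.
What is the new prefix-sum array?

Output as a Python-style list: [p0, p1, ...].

Change: A[0] 4 -> 18, delta = 14
P[k] for k < 0: unchanged (A[0] not included)
P[k] for k >= 0: shift by delta = 14
  P[0] = 4 + 14 = 18
  P[1] = 20 + 14 = 34
  P[2] = 25 + 14 = 39
  P[3] = 38 + 14 = 52
  P[4] = 30 + 14 = 44
  P[5] = 33 + 14 = 47
  P[6] = 32 + 14 = 46
  P[7] = 35 + 14 = 49
  P[8] = 27 + 14 = 41

Answer: [18, 34, 39, 52, 44, 47, 46, 49, 41]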